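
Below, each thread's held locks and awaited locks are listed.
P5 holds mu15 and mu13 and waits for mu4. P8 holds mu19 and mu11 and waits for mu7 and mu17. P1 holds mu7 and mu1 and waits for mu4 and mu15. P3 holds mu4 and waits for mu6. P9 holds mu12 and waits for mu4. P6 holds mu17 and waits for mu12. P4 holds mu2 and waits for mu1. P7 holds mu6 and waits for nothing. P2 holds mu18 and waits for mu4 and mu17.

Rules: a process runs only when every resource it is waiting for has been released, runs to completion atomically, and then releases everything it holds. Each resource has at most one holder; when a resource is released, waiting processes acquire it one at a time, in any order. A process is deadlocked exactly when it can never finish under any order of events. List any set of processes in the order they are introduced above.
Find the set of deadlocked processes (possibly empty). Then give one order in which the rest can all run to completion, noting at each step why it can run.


Nothing here is deadlocked.
Key observation: all waits point, directly or indirectly, at processes that can finish, so nothing is permanently blocked.
One completion order for the rest: P7, P3, P9, P5, P6, P1, P4, P2, P8.
Walking it through:
  run P7 (it waits on nothing); releases mu6
  P3: everything it awaited (mu6) is free; runs, freeing mu4
  P9: everything it awaited (mu4) is free; runs, freeing mu12
  P5: everything it awaited (mu4) is free; runs, freeing mu15 and mu13
  P6: everything it awaited (mu12) is free; runs, freeing mu17
  P1: everything it awaited (mu4 and mu15) is free; runs, freeing mu7 and mu1
  P4: everything it awaited (mu1) is free; runs, freeing mu2
  P2: everything it awaited (mu4 and mu17) is free; runs, freeing mu18
  P8: everything it awaited (mu7 and mu17) is free; runs, freeing mu19 and mu11


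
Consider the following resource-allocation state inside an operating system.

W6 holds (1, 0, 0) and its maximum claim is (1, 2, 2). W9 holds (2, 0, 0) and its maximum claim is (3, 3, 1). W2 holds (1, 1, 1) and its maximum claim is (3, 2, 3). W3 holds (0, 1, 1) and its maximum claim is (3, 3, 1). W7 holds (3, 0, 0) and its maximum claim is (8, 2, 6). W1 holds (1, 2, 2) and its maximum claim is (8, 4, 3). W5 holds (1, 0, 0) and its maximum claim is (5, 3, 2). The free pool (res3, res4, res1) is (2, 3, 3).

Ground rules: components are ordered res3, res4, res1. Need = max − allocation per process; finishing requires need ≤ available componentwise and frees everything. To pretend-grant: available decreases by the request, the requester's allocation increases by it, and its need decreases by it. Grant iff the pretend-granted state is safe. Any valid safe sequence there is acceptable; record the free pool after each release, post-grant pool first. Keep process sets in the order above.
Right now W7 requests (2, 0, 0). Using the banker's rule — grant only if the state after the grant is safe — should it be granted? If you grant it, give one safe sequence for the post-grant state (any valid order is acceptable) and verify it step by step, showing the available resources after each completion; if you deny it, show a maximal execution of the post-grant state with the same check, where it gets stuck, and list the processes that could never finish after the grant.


DENY: after the grant no complete ordering would exist.
Key observation: after W6, W9, W2, W3, W5 the pool peaks at (5, 5, 5), and each blocked process is short somewhere: W7 on res1; W1 on res3.
On the post-grant state, W6, W9, W2, W3, W5 is a maximal run — nothing extends it. Step-by-step check:
  pool = (0, 3, 3)
  W6: need (0, 2, 2) fits (0, 3, 3); releases (1, 0, 0), pool now (1, 3, 3)
  W9: need (1, 3, 1) fits (1, 3, 3); releases (2, 0, 0), pool now (3, 3, 3)
  W2: need (2, 1, 2) fits (3, 3, 3); releases (1, 1, 1), pool now (4, 4, 4)
  W3: need (3, 2, 0) fits (4, 4, 4); releases (0, 1, 1), pool now (4, 5, 5)
  W5: need (4, 3, 2) fits (4, 5, 5); releases (1, 0, 0), pool now (5, 5, 5)
  W7 still needs (3, 2, 6) but only (5, 5, 5) is free — short on res1
  W1 still needs (7, 2, 1) but only (5, 5, 5) is free — short on res3
Had the request been granted, W7 and W1 could never finish.


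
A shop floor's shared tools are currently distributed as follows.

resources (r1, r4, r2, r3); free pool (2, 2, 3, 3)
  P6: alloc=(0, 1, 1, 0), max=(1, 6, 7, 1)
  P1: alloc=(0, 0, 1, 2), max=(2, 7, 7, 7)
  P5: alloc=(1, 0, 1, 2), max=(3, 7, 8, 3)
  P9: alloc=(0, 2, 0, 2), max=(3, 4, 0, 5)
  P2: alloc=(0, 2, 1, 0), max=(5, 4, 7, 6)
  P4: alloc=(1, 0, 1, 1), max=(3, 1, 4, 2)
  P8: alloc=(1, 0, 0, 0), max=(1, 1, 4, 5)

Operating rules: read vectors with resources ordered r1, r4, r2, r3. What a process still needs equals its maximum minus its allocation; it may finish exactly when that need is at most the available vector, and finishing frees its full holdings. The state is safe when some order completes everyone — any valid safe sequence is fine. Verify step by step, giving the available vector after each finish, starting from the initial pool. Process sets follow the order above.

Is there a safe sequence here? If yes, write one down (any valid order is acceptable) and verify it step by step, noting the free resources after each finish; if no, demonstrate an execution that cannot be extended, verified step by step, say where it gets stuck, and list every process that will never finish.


UNSAFE — no complete ordering exists.
Key observation: the wall is r2: completing P4, P9, P8 brings the pool only to (4, 4, 4, 6), and all the rest need more.
A maximal execution: P4, P9, P8 — then nothing else fits. Step-by-step check:
  pool = (2, 2, 3, 3)
  P4 needs (2, 1, 3, 1) <= (2, 2, 3, 3) -> finishes; pool += (1, 0, 1, 1) = (3, 2, 4, 4)
  P9 needs (3, 2, 0, 3) <= (3, 2, 4, 4) -> finishes; pool += (0, 2, 0, 2) = (3, 4, 4, 6)
  P8 needs (0, 1, 4, 5) <= (3, 4, 4, 6) -> finishes; pool += (1, 0, 0, 0) = (4, 4, 4, 6)
  P6 cannot run: need (1, 5, 6, 1) vs free (4, 4, 4, 6) (insufficient r4 and r2)
  P1 cannot run: need (2, 7, 6, 5) vs free (4, 4, 4, 6) (insufficient r4 and r2)
  P5 cannot run: need (2, 7, 7, 1) vs free (4, 4, 4, 6) (insufficient r4 and r2)
  P2 cannot run: need (5, 2, 6, 6) vs free (4, 4, 4, 6) (insufficient r1 and r2)
Processes that can never finish: P6, P1, P5 and P2.


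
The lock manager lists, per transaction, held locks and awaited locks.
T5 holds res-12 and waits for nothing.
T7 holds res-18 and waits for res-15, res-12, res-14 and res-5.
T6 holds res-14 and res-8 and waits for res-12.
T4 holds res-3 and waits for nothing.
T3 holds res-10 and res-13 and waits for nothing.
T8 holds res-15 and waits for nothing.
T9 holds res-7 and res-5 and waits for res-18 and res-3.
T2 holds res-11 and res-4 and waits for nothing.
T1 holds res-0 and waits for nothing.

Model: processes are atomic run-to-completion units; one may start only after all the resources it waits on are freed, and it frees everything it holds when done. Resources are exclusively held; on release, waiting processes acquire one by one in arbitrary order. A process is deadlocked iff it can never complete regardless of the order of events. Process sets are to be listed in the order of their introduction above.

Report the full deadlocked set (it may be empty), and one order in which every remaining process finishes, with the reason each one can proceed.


The deadlocked set is T7 and T9.
Key observation: the loop T7 -> T9 -> T7 blocks itself forever; no other process is dragged down with it.
A valid finishing order for the others: T4, T5, T8, T3, T1, T6, T2.
Verifying each step:
  T4: no waits; runs immediately, freeing res-3
  T5: no waits; runs immediately, freeing res-12
  T8: no waits; runs immediately, freeing res-15
  T3: no waits; runs immediately, freeing res-10 and res-13
  T1: no waits; runs immediately, freeing res-0
  T6: everything it awaited (res-12) is free; runs, freeing res-14 and res-8
  T2: no waits; runs immediately, freeing res-11 and res-4


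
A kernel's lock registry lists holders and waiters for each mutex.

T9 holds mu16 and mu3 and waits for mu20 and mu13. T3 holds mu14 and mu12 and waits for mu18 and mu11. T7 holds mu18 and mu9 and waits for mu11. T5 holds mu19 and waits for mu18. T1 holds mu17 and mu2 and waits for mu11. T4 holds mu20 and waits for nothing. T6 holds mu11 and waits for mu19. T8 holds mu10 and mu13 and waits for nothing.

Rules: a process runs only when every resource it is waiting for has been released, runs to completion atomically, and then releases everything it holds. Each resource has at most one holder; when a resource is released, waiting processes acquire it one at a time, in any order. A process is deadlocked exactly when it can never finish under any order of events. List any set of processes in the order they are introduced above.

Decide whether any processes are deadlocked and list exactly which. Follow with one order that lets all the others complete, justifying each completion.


Deadlocked: T3, T7, T5, T1 and T6.
Key observation: nobody on the ring T7 -> T6 -> T5 -> T7 can start until another member finishes, which never happens; T3 and T1 wait into the deadlock from upstream.
One completion order for the rest: T8, T4, T9.
Check, step by step:
  T8: no waits; runs immediately, freeing mu10 and mu13
  T4: no waits; runs immediately, freeing mu20
  T9 waits on mu20 and mu13 — all released -> runs and releases mu16 and mu3


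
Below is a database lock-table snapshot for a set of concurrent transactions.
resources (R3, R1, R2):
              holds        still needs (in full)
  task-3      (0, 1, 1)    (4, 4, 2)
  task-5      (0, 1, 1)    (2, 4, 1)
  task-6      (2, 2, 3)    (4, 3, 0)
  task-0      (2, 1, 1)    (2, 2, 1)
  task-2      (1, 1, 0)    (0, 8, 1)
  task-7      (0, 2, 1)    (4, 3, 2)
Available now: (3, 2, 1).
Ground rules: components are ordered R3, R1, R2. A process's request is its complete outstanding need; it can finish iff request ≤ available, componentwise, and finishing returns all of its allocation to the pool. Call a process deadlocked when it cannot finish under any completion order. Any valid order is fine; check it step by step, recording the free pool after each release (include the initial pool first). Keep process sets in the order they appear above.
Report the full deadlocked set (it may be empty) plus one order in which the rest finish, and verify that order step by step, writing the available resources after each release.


The deadlocked set is empty.
Key observation: task-0 fits the free pool immediately, and its release cascades until everyone finishes.
One completion order for the rest: task-0, task-7, task-6, task-5, task-2, task-3. Verifying each step:
  pool = (3, 2, 1)
  run task-0 (needs (2, 2, 1), free (3, 2, 1)); after release of (2, 1, 1) the pool is (5, 3, 2)
  run task-7 (needs (4, 3, 2), free (5, 3, 2)); after release of (0, 2, 1) the pool is (5, 5, 3)
  run task-6 (needs (4, 3, 0), free (5, 5, 3)); after release of (2, 2, 3) the pool is (7, 7, 6)
  run task-5 (needs (2, 4, 1), free (7, 7, 6)); after release of (0, 1, 1) the pool is (7, 8, 7)
  run task-2 (needs (0, 8, 1), free (7, 8, 7)); after release of (1, 1, 0) the pool is (8, 9, 7)
  run task-3 (needs (4, 4, 2), free (8, 9, 7)); after release of (0, 1, 1) the pool is (8, 10, 8)


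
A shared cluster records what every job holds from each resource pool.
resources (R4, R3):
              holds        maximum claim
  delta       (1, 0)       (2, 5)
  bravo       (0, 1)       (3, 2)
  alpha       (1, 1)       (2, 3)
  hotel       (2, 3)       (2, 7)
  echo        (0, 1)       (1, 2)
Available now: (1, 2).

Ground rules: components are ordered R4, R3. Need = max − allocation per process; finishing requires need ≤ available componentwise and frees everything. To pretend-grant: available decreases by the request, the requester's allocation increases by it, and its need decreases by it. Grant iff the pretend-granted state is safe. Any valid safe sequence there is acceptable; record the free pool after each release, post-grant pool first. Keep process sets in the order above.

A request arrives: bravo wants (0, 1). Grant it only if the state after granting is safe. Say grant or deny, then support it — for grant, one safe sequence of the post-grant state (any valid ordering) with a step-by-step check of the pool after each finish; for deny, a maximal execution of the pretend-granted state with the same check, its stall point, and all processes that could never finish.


DENY — the pretend-granted state is unsafe.
Key observation: after echo, alpha the pool peaks at (2, 3), and each blocked process is short somewhere: delta on R3; bravo on R4; hotel on R3.
Pretend the grant happened; the run echo, alpha goes as far as possible. Check, step by step:
  pool = (1, 1)
  run echo (needs (1, 1), free (1, 1)); after release of (0, 1) the pool is (1, 2)
  run alpha (needs (1, 2), free (1, 2)); after release of (1, 1) the pool is (2, 3)
  blocked: delta wants (1, 5), pool (2, 3) — not enough R3
  blocked: bravo wants (3, 0), pool (2, 3) — not enough R4
  blocked: hotel wants (0, 4), pool (2, 3) — not enough R3
Post-grant, the permanently blocked set is delta, bravo and hotel.


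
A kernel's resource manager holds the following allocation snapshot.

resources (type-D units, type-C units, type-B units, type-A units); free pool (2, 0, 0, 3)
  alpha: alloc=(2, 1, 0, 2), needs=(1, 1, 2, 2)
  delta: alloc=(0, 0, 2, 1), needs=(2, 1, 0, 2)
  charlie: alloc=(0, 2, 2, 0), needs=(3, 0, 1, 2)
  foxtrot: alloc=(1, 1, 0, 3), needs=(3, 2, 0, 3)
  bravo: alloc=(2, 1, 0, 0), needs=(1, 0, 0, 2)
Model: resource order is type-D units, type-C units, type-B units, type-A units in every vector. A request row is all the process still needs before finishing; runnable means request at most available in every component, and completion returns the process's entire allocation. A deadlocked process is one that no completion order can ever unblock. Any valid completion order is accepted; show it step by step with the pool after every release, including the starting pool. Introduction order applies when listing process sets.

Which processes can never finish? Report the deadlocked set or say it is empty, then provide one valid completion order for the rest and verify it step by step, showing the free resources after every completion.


Nothing here is deadlocked.
Key observation: beginning at bravo, releases accumulate fast enough that every process eventually fits.
One completion order for the rest: bravo, delta, alpha, foxtrot, charlie. Verifying each step:
  pool = (2, 0, 0, 3)
  run bravo (needs (1, 0, 0, 2), free (2, 0, 0, 3)); after release of (2, 1, 0, 0) the pool is (4, 1, 0, 3)
  run delta (needs (2, 1, 0, 2), free (4, 1, 0, 3)); after release of (0, 0, 2, 1) the pool is (4, 1, 2, 4)
  run alpha (needs (1, 1, 2, 2), free (4, 1, 2, 4)); after release of (2, 1, 0, 2) the pool is (6, 2, 2, 6)
  run foxtrot (needs (3, 2, 0, 3), free (6, 2, 2, 6)); after release of (1, 1, 0, 3) the pool is (7, 3, 2, 9)
  run charlie (needs (3, 0, 1, 2), free (7, 3, 2, 9)); after release of (0, 2, 2, 0) the pool is (7, 5, 4, 9)


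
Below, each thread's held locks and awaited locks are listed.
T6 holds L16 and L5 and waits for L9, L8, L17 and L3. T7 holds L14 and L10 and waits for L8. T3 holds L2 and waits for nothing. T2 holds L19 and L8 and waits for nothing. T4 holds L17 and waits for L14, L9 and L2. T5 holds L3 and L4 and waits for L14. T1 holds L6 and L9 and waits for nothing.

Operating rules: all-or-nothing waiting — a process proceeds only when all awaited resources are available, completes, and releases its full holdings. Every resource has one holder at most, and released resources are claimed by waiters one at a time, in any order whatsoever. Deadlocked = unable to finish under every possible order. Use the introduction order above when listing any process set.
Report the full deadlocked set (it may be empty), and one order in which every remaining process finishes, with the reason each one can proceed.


The deadlocked set is empty.
Key observation: the wait graph is acyclic; completion cascades from the unblocked processes through everyone else.
The rest can finish in the order T1, T3, T2, T7, T5, T4, T6.
Step-by-step check:
  run T1 (it waits on nothing); releases L6 and L9
  run T3 (it waits on nothing); releases L2
  run T2 (it waits on nothing); releases L19 and L8
  T7: everything it awaited (L8) is free; runs, freeing L14 and L10
  T5: everything it awaited (L14) is free; runs, freeing L3 and L4
  T4: everything it awaited (L14, L9 and L2) is free; runs, freeing L17
  T6: everything it awaited (L9, L8, L17 and L3) is free; runs, freeing L16 and L5


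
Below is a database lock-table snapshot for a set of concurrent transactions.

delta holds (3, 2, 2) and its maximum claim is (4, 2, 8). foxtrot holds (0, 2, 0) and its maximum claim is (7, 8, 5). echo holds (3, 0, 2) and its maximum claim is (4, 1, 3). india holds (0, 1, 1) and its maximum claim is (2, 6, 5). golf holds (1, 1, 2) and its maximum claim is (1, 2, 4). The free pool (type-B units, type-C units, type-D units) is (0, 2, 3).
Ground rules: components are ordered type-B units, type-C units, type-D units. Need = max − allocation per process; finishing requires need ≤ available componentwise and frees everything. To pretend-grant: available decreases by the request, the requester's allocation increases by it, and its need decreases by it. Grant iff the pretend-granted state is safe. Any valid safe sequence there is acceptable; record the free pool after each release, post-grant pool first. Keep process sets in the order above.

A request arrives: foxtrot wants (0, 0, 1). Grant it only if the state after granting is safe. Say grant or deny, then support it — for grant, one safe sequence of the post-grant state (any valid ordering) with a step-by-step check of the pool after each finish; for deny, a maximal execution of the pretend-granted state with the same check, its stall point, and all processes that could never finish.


GRANT — the state after the grant stays safe, e.g. via golf, echo, delta, india, foxtrot.
Key observation: granting shrinks the pool to (0, 2, 2), yet golf still fits and the chain goes through.
Check on the post-grant state, step by step:
  pool = (0, 2, 2)
  run golf (needs (0, 1, 2), free (0, 2, 2)); after release of (1, 1, 2) the pool is (1, 3, 4)
  run echo (needs (1, 1, 1), free (1, 3, 4)); after release of (3, 0, 2) the pool is (4, 3, 6)
  run delta (needs (1, 0, 6), free (4, 3, 6)); after release of (3, 2, 2) the pool is (7, 5, 8)
  run india (needs (2, 5, 4), free (7, 5, 8)); after release of (0, 1, 1) the pool is (7, 6, 9)
  run foxtrot (needs (7, 6, 4), free (7, 6, 9)); after release of (0, 2, 1) the pool is (7, 8, 10)


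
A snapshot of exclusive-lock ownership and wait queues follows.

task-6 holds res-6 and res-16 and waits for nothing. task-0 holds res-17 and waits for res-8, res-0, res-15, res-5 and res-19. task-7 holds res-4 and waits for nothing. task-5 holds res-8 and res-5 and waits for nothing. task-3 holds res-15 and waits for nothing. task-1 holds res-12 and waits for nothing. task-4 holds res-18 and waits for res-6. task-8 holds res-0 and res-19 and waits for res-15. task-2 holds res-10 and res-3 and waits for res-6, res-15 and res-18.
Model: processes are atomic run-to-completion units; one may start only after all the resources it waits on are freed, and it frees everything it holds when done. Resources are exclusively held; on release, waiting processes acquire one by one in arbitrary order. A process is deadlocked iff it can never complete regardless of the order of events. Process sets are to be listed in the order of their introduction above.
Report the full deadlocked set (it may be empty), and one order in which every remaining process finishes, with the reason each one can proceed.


The deadlocked set is empty.
Key observation: there is no circular wait here — follow any chain and it reaches a process that is free to run now.
One completion order for the rest: task-3, task-1, task-8, task-5, task-7, task-0, task-6, task-4, task-2.
Walking it through:
  task-3 waits on nothing -> runs at once and releases res-15
  task-1 waits on nothing -> runs at once and releases res-12
  task-8 waits on res-15 — all released -> runs and releases res-0 and res-19
  task-5 waits on nothing -> runs at once and releases res-8 and res-5
  task-7 waits on nothing -> runs at once and releases res-4
  task-0 waits on res-8, res-0, res-15, res-5 and res-19 — all released -> runs and releases res-17
  task-6 waits on nothing -> runs at once and releases res-6 and res-16
  task-4 waits on res-6 — all released -> runs and releases res-18
  task-2 waits on res-6, res-15 and res-18 — all released -> runs and releases res-10 and res-3


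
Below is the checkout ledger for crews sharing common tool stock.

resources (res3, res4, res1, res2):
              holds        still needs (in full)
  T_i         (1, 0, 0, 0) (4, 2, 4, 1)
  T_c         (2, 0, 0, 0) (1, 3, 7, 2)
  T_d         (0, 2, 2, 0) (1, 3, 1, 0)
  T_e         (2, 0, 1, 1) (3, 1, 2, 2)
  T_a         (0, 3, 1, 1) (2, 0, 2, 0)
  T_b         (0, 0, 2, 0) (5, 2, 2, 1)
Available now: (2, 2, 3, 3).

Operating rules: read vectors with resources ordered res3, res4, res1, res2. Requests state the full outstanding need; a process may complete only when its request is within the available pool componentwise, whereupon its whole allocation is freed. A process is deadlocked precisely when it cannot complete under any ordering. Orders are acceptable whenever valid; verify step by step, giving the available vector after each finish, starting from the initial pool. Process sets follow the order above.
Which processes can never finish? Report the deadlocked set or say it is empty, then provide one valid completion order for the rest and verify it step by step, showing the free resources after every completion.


The deadlocked set is T_i, T_c, T_e and T_b.
Key observation: after T_a, T_d the pool peaks at (2, 7, 6, 4), and each blocked process is short somewhere: T_i on res3; T_c on res1; T_e on res3; T_b on res3.
The rest can finish in the order T_a, T_d. Step-by-step check:
  pool = (2, 2, 3, 3)
  run T_a (needs (2, 0, 2, 0), free (2, 2, 3, 3)); after release of (0, 3, 1, 1) the pool is (2, 5, 4, 4)
  run T_d (needs (1, 3, 1, 0), free (2, 5, 4, 4)); after release of (0, 2, 2, 0) the pool is (2, 7, 6, 4)
The stuck group stays short no matter what:
  blocked: T_i wants (4, 2, 4, 1), pool (2, 7, 6, 4) — not enough res3
  blocked: T_c wants (1, 3, 7, 2), pool (2, 7, 6, 4) — not enough res1
  blocked: T_e wants (3, 1, 2, 2), pool (2, 7, 6, 4) — not enough res3
  blocked: T_b wants (5, 2, 2, 1), pool (2, 7, 6, 4) — not enough res3


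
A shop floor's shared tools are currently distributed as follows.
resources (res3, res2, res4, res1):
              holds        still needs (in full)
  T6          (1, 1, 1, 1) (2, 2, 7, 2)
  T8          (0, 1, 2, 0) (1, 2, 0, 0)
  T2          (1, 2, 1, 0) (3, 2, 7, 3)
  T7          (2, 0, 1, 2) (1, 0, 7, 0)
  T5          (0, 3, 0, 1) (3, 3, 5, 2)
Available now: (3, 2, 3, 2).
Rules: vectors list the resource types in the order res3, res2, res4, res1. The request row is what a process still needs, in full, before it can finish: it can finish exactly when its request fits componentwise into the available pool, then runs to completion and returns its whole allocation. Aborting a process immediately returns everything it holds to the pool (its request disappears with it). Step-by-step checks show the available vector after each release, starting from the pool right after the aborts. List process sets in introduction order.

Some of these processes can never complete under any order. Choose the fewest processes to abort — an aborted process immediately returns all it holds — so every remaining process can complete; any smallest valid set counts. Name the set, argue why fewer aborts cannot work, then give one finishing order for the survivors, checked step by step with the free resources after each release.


Minimum abort set: T2 and T7.
Key observation: T6 was stuck for good until T2 and T7 gave back (3, 2, 2, 2); in the order shown it finishes at step 2.
Minimality, checking each single-abort alternative: T6 alone leaves T2 blocked (short on res4); T8 alone leaves T6 blocked (short on res4); T2 alone leaves T6 blocked (short on res4); T7 alone leaves T6 blocked (short on res4); T5 alone leaves T6 blocked (short on res4).
The survivors complete as T8, T6, T5. Verifying each step (starting from the post-abort pool):
  pool = (6, 4, 5, 4)
  run T8 (needs (1, 2, 0, 0), free (6, 4, 5, 4)); after release of (0, 1, 2, 0) the pool is (6, 5, 7, 4)
  run T6 (needs (2, 2, 7, 2), free (6, 5, 7, 4)); after release of (1, 1, 1, 1) the pool is (7, 6, 8, 5)
  run T5 (needs (3, 3, 5, 2), free (7, 6, 8, 5)); after release of (0, 3, 0, 1) the pool is (7, 9, 8, 6)


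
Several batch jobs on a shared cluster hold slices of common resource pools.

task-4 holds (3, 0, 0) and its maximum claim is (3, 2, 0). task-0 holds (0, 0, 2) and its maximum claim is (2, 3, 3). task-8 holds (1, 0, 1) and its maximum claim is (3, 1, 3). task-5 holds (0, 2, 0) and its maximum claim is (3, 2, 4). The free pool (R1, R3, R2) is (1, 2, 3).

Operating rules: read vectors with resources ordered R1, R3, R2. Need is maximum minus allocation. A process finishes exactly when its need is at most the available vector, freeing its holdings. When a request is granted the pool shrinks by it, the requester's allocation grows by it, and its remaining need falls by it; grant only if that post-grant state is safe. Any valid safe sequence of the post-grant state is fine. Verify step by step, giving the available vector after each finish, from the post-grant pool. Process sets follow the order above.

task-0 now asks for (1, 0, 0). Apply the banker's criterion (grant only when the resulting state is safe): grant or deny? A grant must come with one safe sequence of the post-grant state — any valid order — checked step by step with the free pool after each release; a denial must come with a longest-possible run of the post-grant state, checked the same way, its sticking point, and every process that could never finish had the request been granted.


GRANT: granting preserves safety; a valid post-grant sequence is task-4, task-8, task-5, task-0.
Key observation: (0, 2, 3) free after granting still covers task-4 first, and each release covers the next.
Check on the post-grant state, step by step:
  pool = (0, 2, 3)
  task-4: need (0, 2, 0) fits (0, 2, 3); releases (3, 0, 0), pool now (3, 2, 3)
  task-8: need (2, 1, 2) fits (3, 2, 3); releases (1, 0, 1), pool now (4, 2, 4)
  task-5: need (3, 0, 4) fits (4, 2, 4); releases (0, 2, 0), pool now (4, 4, 4)
  task-0: need (1, 3, 1) fits (4, 4, 4); releases (1, 0, 2), pool now (5, 4, 6)


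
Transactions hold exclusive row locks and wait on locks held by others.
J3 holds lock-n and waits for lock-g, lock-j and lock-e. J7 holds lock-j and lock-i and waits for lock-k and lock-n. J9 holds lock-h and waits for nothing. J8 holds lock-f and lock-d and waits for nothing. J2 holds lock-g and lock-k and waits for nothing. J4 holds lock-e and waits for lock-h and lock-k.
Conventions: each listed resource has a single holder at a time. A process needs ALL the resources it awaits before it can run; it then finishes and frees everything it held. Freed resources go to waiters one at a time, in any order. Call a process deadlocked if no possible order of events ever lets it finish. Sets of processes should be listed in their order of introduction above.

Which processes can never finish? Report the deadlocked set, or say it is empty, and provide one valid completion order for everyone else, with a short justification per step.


Deadlocked set: J3 and J7.
Key observation: nobody on the ring J3 -> J7 -> J3 can start until another member finishes, which never happens; no other process is dragged down with it.
The rest can finish in the order J9, J2, J8, J4.
Verifying each step:
  run J9 (it waits on nothing); releases lock-h
  run J2 (it waits on nothing); releases lock-g and lock-k
  run J8 (it waits on nothing); releases lock-f and lock-d
  J4: everything it awaited (lock-h and lock-k) is free; runs, freeing lock-e


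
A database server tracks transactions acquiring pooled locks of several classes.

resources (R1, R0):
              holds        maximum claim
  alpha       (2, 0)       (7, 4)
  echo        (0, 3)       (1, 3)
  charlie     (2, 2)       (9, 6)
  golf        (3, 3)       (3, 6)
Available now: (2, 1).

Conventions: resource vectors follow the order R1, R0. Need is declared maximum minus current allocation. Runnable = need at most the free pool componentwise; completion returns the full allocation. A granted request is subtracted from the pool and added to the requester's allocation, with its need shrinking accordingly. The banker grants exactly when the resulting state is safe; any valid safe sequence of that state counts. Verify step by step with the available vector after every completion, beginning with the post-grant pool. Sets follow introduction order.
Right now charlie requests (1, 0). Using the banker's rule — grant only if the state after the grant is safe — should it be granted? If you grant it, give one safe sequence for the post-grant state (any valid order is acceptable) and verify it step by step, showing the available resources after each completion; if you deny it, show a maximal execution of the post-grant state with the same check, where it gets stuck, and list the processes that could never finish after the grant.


DENY: after the grant no complete ordering would exist.
Key observation: echo, golf can finish, but then (4, 7) is all there is, and the blocked group's R1 demands exceed it.
After a pretend grant, a maximal execution: echo, golf — then nothing else fits. Verifying each step:
  pool = (1, 1)
  echo needs (1, 0) <= (1, 1) -> finishes; pool += (0, 3) = (1, 4)
  golf needs (0, 3) <= (1, 4) -> finishes; pool += (3, 3) = (4, 7)
  alpha still needs (5, 4) but only (4, 7) is free — short on R1
  charlie still needs (6, 4) but only (4, 7) is free — short on R1
Had the request been granted, alpha and charlie could never finish.


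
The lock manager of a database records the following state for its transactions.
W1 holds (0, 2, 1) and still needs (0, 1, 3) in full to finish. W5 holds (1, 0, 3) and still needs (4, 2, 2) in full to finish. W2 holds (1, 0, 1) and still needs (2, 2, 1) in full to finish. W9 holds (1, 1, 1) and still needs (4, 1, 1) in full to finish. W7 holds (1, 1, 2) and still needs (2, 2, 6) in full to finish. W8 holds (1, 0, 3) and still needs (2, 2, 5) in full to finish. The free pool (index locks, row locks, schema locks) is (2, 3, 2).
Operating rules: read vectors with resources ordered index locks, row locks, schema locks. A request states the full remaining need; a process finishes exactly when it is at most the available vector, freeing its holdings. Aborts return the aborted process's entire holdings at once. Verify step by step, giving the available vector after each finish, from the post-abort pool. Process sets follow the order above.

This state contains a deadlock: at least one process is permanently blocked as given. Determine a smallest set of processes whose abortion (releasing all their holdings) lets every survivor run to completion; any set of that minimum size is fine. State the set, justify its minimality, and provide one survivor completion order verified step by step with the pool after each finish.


The answer: abort W5.
Key observation: the returned (1, 0, 3) from W5 is what brings W9 — unrunnable before, under any order — into play at step 3.
Minimality: the empty abort set fails — the state is deadlocked as it stands.
The survivors complete as W2, W1, W9, W7, W8. Step-by-step check (starting from the post-abort pool):
  pool = (3, 3, 5)
  W2: need (2, 2, 1) fits (3, 3, 5); releases (1, 0, 1), pool now (4, 3, 6)
  W1: need (0, 1, 3) fits (4, 3, 6); releases (0, 2, 1), pool now (4, 5, 7)
  W9: need (4, 1, 1) fits (4, 5, 7); releases (1, 1, 1), pool now (5, 6, 8)
  W7: need (2, 2, 6) fits (5, 6, 8); releases (1, 1, 2), pool now (6, 7, 10)
  W8: need (2, 2, 5) fits (6, 7, 10); releases (1, 0, 3), pool now (7, 7, 13)


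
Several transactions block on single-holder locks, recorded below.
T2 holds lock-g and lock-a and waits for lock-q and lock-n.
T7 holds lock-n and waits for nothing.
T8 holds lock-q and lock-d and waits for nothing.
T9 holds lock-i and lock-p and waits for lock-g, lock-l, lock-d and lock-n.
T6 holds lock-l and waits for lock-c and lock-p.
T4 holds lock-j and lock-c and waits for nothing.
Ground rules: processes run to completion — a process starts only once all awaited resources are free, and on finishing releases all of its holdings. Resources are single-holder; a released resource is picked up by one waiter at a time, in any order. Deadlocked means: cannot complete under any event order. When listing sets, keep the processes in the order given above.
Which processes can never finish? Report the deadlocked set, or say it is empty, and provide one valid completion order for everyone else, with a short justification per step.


Deadlocked set: T9 and T6.
Key observation: the knot is the closed ring of waits T9 -> T6 -> T9; no other process is dragged down with it.
One completion order for the rest: T4, T7, T8, T2.
Verifying each step:
  T4 waits on nothing -> runs at once and releases lock-j and lock-c
  T7 waits on nothing -> runs at once and releases lock-n
  T8 waits on nothing -> runs at once and releases lock-q and lock-d
  T2 waits on lock-q and lock-n — all released -> runs and releases lock-g and lock-a


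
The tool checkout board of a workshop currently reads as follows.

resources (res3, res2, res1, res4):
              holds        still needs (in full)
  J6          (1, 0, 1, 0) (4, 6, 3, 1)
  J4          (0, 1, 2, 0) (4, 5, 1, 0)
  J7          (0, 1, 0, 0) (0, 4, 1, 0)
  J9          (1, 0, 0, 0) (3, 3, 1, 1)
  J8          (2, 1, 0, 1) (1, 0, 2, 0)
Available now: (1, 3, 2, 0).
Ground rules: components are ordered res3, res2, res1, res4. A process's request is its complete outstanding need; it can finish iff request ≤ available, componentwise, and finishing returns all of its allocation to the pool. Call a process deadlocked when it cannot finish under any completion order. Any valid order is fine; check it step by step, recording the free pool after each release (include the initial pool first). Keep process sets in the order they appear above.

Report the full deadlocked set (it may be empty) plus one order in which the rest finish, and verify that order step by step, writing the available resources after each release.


The deadlocked set is empty.
Key observation: J8 leads a chain of completions in which each release enables another process.
A valid finishing order for the others: J8, J7, J9, J4, J6. Check, step by step:
  pool = (1, 3, 2, 0)
  run J8 (needs (1, 0, 2, 0), free (1, 3, 2, 0)); after release of (2, 1, 0, 1) the pool is (3, 4, 2, 1)
  run J7 (needs (0, 4, 1, 0), free (3, 4, 2, 1)); after release of (0, 1, 0, 0) the pool is (3, 5, 2, 1)
  run J9 (needs (3, 3, 1, 1), free (3, 5, 2, 1)); after release of (1, 0, 0, 0) the pool is (4, 5, 2, 1)
  run J4 (needs (4, 5, 1, 0), free (4, 5, 2, 1)); after release of (0, 1, 2, 0) the pool is (4, 6, 4, 1)
  run J6 (needs (4, 6, 3, 1), free (4, 6, 4, 1)); after release of (1, 0, 1, 0) the pool is (5, 6, 5, 1)


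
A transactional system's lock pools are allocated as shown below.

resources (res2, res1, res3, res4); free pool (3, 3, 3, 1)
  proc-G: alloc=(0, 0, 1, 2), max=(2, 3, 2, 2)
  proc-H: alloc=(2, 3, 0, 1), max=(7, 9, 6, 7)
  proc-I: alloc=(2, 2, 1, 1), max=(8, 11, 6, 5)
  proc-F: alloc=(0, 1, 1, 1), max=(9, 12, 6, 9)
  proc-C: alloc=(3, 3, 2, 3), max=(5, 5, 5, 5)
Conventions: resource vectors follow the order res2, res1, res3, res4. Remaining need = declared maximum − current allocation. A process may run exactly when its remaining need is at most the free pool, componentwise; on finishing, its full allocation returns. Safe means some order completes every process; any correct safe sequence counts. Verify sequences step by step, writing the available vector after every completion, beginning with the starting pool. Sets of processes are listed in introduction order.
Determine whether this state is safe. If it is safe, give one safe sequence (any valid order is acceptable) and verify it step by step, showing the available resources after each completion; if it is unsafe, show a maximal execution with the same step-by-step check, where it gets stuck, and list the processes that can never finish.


SAFE — a valid safe sequence is proc-G, proc-C, proc-H, proc-I, proc-F.
Key observation: proc-G is the earliest step where a requested resource binds exactly: need (2, 3, 1, 0), pool (3, 3, 3, 1) at its turn.
Walking it through:
  pool = (3, 3, 3, 1)
  run proc-G (needs (2, 3, 1, 0), free (3, 3, 3, 1)); after release of (0, 0, 1, 2) the pool is (3, 3, 4, 3)
  run proc-C (needs (2, 2, 3, 2), free (3, 3, 4, 3)); after release of (3, 3, 2, 3) the pool is (6, 6, 6, 6)
  run proc-H (needs (5, 6, 6, 6), free (6, 6, 6, 6)); after release of (2, 3, 0, 1) the pool is (8, 9, 6, 7)
  run proc-I (needs (6, 9, 5, 4), free (8, 9, 6, 7)); after release of (2, 2, 1, 1) the pool is (10, 11, 7, 8)
  run proc-F (needs (9, 11, 5, 8), free (10, 11, 7, 8)); after release of (0, 1, 1, 1) the pool is (10, 12, 8, 9)


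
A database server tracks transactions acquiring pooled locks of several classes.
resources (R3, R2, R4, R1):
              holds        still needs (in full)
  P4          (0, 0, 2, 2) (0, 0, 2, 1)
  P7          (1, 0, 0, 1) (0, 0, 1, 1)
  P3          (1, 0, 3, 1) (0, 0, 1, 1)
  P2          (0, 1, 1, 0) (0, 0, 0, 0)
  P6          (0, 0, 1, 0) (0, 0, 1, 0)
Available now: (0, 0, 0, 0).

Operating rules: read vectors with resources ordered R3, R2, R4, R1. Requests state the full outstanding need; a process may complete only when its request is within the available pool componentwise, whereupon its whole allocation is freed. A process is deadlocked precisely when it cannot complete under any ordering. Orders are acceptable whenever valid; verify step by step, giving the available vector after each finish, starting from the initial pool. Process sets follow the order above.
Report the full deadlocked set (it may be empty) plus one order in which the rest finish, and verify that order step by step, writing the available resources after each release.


Deadlocked set: P4, P7 and P3.
Key observation: even finishing P2, P6 leaves just (0, 1, 2, 0) free — too little R1 for any of the remaining processes.
One completion order for the rest: P2, P6. Verifying each step:
  pool = (0, 0, 0, 0)
  run P2 (needs (0, 0, 0, 0), free (0, 0, 0, 0)); after release of (0, 1, 1, 0) the pool is (0, 1, 1, 0)
  run P6 (needs (0, 0, 1, 0), free (0, 1, 1, 0)); after release of (0, 0, 1, 0) the pool is (0, 1, 2, 0)
The stuck group stays short no matter what:
  P4 cannot run: need (0, 0, 2, 1) vs free (0, 1, 2, 0) (insufficient R1)
  P7 cannot run: need (0, 0, 1, 1) vs free (0, 1, 2, 0) (insufficient R1)
  P3 cannot run: need (0, 0, 1, 1) vs free (0, 1, 2, 0) (insufficient R1)


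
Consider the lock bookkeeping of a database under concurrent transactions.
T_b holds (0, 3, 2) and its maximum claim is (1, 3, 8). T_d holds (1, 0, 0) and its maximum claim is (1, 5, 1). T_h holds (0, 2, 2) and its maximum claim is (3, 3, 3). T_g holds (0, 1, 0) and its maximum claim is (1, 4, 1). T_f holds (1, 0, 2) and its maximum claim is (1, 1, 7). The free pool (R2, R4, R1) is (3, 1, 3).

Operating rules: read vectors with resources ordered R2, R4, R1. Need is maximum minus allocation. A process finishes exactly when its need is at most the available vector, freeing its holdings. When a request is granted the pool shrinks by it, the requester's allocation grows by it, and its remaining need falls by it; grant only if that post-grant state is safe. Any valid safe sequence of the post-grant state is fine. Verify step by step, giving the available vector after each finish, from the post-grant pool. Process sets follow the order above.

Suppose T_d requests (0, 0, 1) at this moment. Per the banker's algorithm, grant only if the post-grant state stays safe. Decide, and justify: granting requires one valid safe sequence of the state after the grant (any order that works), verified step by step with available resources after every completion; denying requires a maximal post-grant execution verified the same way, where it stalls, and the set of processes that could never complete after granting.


DENY: after the grant no complete ordering would exist.
Key observation: after T_h, T_g the pool peaks at (3, 4, 4), and each blocked process is short somewhere: T_b on R1; T_d on R4; T_f on R1.
Pretend the grant happened; the run T_h, T_g goes as far as possible. Step-by-step check:
  pool = (3, 1, 2)
  T_h needs (3, 1, 1) <= (3, 1, 2) -> finishes; pool += (0, 2, 2) = (3, 3, 4)
  T_g needs (1, 3, 1) <= (3, 3, 4) -> finishes; pool += (0, 1, 0) = (3, 4, 4)
  T_b still needs (1, 0, 6) but only (3, 4, 4) is free — short on R1
  T_d still needs (0, 5, 0) but only (3, 4, 4) is free — short on R4
  T_f still needs (0, 1, 5) but only (3, 4, 4) is free — short on R1
Processes that could never finish after the grant: T_b, T_d and T_f.
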